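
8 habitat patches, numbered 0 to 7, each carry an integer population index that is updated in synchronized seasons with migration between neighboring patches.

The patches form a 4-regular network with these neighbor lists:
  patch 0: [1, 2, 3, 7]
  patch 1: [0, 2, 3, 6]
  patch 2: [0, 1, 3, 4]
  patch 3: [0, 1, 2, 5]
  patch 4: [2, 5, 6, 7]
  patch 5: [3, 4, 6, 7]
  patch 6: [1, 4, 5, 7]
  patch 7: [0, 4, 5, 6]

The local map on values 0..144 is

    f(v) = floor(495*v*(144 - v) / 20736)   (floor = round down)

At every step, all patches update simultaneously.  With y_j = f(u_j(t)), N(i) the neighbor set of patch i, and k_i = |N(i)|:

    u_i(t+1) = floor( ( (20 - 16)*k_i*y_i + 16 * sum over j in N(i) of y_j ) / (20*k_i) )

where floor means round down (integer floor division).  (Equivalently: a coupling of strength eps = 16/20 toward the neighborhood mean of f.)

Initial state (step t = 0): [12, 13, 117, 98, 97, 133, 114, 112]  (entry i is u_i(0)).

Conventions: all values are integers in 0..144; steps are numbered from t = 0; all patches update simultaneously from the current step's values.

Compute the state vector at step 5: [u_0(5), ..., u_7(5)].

Simulating step by step:
t=0: [12, 13, 117, 98, 97, 133, 114, 112]
t=1: [68, 68, 73, 58, 76, 83, 69, 69]
t=2: [122, 122, 122, 121, 122, 121, 122, 122]
t=3: [64, 64, 64, 64, 64, 64, 64, 64]
t=4: [122, 122, 122, 122, 122, 122, 122, 122]
t=5: [64, 64, 64, 64, 64, 64, 64, 64]

Answer: [64, 64, 64, 64, 64, 64, 64, 64]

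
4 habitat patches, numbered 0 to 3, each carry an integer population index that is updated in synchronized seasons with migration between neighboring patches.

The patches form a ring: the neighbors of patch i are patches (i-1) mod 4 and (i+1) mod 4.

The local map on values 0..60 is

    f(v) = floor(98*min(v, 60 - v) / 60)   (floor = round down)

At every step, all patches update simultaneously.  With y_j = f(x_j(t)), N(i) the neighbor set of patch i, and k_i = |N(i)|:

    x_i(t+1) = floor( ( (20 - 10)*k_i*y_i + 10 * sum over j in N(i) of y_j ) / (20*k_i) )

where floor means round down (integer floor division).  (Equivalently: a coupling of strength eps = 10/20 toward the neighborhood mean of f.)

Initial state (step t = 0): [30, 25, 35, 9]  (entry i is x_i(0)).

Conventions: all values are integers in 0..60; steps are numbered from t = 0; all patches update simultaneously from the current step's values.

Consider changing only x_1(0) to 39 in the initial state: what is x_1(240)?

Simulating step by step:
t=0: [30, 39, 35, 9]
t=1: [36, 39, 32, 29]
t=2: [39, 38, 42, 44]
t=3: [32, 33, 29, 28]
t=4: [44, 45, 45, 45]
t=5: [25, 24, 24, 24]
t=6: [39, 39, 39, 39]
t=7: [34, 34, 34, 34]
t=8: [42, 42, 42, 42]
t=9: [29, 29, 29, 29]
t=10: [47, 47, 47, 47]
t=11: [21, 21, 21, 21]
t=12: [34, 34, 34, 34]

Answer: x_1(240) = 47
Key observation: The state at step 7, [34, 34, 34, 34], reappears at step 12: the system is in a cycle of period 5 from step 7 on.  Therefore the state at step 240 equals the state at step 7 + ((240 - 7) mod 5) = 10, which is [47, 47, 47, 47].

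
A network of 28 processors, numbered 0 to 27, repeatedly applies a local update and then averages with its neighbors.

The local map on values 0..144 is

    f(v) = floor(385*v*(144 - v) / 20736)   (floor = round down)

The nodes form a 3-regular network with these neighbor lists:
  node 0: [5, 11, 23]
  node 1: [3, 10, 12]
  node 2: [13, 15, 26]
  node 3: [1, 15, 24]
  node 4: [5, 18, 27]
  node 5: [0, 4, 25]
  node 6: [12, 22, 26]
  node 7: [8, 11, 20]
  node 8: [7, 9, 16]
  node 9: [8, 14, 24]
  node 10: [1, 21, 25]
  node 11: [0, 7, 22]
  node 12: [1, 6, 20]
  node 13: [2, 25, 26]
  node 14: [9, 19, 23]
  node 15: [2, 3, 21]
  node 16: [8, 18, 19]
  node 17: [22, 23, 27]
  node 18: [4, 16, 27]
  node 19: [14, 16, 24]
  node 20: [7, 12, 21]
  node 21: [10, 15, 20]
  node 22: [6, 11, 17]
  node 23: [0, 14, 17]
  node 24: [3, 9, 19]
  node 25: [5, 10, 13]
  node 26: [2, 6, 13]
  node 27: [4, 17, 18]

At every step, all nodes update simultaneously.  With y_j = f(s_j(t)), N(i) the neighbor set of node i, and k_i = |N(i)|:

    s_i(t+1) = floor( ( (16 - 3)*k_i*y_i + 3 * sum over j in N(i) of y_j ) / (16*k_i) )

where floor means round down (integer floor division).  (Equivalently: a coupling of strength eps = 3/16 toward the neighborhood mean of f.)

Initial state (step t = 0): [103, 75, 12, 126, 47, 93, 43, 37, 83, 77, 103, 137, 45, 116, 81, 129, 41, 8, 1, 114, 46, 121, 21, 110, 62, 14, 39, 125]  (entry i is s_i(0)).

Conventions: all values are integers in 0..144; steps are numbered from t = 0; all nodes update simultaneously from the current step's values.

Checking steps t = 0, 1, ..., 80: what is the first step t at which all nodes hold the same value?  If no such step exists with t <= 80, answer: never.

Simulating step by step:
t=0: [103, 75, 12, 126, 47, 93, 43, 37, 83, 77, 103, 137, 45, 116, 81, 129, 41, 8, 1, 114, 46, 121, 21, 110, 62, 14, 39, 125]  (not all equal)
t=1: [74, 90, 34, 48, 76, 83, 77, 71, 91, 94, 74, 26, 82, 57, 90, 36, 73, 26, 14, 67, 80, 53, 45, 68, 88, 40, 72, 42]  (not all equal)
t=2: [93, 90, 72, 84, 90, 93, 94, 93, 89, 87, 94, 62, 93, 89, 90, 73, 91, 61, 43, 94, 94, 88, 79, 92, 90, 80, 94, 75]  (not all equal)
t=3: [88, 89, 95, 92, 89, 88, 87, 88, 89, 91, 87, 93, 88, 90, 89, 95, 88, 93, 82, 87, 87, 90, 94, 88, 90, 93, 87, 94]  (not all equal)
t=4: [90, 90, 86, 88, 90, 90, 91, 90, 90, 89, 91, 88, 91, 89, 90, 86, 91, 88, 93, 91, 91, 90, 87, 90, 89, 88, 91, 87]  (not all equal)
t=5: [90, 89, 91, 90, 90, 90, 89, 90, 89, 90, 89, 90, 89, 90, 89, 91, 89, 91, 88, 89, 89, 90, 91, 90, 90, 90, 89, 91]  (not all equal)
t=6: [90, 90, 89, 89, 90, 90, 89, 90, 90, 90, 90, 89, 90, 89, 90, 89, 90, 89, 90, 90, 90, 89, 89, 89, 90, 90, 89, 89]  (not all equal)
t=7: [90, 90, 90, 90, 90, 90, 90, 90, 90, 90, 90, 90, 90, 90, 90, 90, 90, 90, 90, 90, 90, 90, 90, 90, 90, 90, 90, 90]  (all equal)

Answer: 7
Key observation: Synchronization is absorbing here: once all nodes are equal they stay equal, and step 7 is the first all-equal step.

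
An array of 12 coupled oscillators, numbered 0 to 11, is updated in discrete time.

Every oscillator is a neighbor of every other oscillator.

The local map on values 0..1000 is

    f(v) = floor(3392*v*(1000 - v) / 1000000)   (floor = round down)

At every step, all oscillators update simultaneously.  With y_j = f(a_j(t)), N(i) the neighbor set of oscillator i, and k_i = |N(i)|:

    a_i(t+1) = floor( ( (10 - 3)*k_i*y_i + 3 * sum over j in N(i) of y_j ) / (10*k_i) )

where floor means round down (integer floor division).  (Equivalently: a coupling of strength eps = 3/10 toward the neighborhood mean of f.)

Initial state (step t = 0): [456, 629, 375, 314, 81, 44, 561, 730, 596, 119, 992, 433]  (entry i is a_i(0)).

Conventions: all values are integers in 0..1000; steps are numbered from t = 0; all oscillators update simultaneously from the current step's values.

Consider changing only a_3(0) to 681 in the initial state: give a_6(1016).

Answer: a_6(1016) = 455
Key observation: The state at step 17, [841, 841, 841, 841, 841, 841, 841, 841, 841, 841, 841, 841], reappears at step 21: the system is in a cycle of period 4 from step 17 on.  Therefore the state at step 1016 equals the state at step 17 + ((1016 - 17) mod 4) = 20, which is [455, 455, 455, 455, 455, 455, 455, 455, 455, 455, 455, 455].

Derivation:
t=0: [456, 629, 375, 681, 81, 44, 561, 730, 596, 119, 992, 433]
t=1: [759, 725, 728, 688, 362, 288, 755, 642, 742, 432, 210, 753]
t=2: [642, 679, 676, 714, 751, 692, 646, 749, 661, 784, 603, 648]
t=3: [759, 732, 734, 701, 662, 721, 756, 664, 746, 621, 781, 755]
t=4: [638, 668, 666, 699, 731, 680, 642, 730, 653, 758, 611, 643]
t=5: [767, 746, 747, 720, 688, 737, 764, 690, 757, 659, 782, 764]
t=6: [622, 646, 645, 674, 704, 656, 625, 702, 633, 727, 603, 625]
t=7: [785, 770, 771, 750, 724, 763, 783, 726, 778, 701, 795, 783]
t=8: [585, 604, 603, 628, 656, 613, 588, 654, 594, 678, 572, 588]
t=9: [815, 807, 808, 794, 776, 802, 814, 777, 812, 759, 820, 814]
t=10: [520, 532, 531, 549, 573, 539, 522, 572, 524, 594, 513, 522]
t=11: [843, 842, 842, 839, 832, 841, 843, 833, 843, 825, 844, 843]
t=12: [450, 452, 452, 457, 468, 454, 450, 466, 450, 478, 449, 450]
t=13: [839, 840, 840, 840, 842, 840, 839, 842, 839, 844, 839, 839]
t=14: [456, 454, 454, 454, 452, 454, 456, 452, 456, 448, 456, 456]
t=15: [840, 840, 840, 840, 840, 840, 840, 840, 840, 838, 840, 840]
t=16: [455, 455, 455, 455, 455, 455, 455, 455, 455, 458, 455, 455]
t=17: [841, 841, 841, 841, 841, 841, 841, 841, 841, 841, 841, 841]
t=18: [453, 453, 453, 453, 453, 453, 453, 453, 453, 453, 453, 453]
t=19: [840, 840, 840, 840, 840, 840, 840, 840, 840, 840, 840, 840]
t=20: [455, 455, 455, 455, 455, 455, 455, 455, 455, 455, 455, 455]
t=21: [841, 841, 841, 841, 841, 841, 841, 841, 841, 841, 841, 841]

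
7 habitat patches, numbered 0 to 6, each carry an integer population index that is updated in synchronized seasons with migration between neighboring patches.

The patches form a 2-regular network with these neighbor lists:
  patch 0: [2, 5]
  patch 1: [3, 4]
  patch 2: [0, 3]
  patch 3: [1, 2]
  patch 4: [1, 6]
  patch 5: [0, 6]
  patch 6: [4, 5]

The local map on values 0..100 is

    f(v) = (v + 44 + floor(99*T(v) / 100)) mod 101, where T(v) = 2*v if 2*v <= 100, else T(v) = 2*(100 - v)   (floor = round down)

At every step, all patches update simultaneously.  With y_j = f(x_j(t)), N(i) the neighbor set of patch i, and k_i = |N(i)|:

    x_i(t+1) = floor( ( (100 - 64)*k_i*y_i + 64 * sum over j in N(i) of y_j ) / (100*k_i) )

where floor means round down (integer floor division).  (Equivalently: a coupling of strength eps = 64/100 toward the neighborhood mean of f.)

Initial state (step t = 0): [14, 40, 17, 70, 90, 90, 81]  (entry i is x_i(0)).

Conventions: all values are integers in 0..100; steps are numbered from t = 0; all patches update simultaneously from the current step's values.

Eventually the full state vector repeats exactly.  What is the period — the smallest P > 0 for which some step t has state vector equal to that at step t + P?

Answer: 2
Key observation: The state at step 12, [73, 74, 73, 73, 74, 74, 74], reappears at step 14 — and no state repeats earlier — so the cycle the system enters has period 2.

Derivation:
t=0: [14, 40, 17, 70, 90, 90, 81]
t=1: [77, 62, 84, 75, 58, 65, 55]
t=2: [66, 77, 63, 68, 83, 76, 82]
t=3: [73, 65, 76, 72, 61, 67, 61]
t=4: [69, 76, 68, 70, 79, 75, 79]
t=5: [71, 66, 73, 70, 63, 67, 64]
t=6: [71, 75, 70, 72, 77, 74, 77]
t=7: [70, 67, 71, 69, 65, 68, 65]
t=8: [72, 75, 71, 73, 76, 74, 76]
t=9: [69, 67, 70, 69, 66, 68, 66]
t=10: [73, 74, 72, 73, 75, 74, 75]
t=11: [69, 68, 69, 69, 67, 68, 67]
t=12: [73, 74, 73, 73, 74, 74, 74]
t=13: [68, 68, 69, 68, 68, 68, 68]
t=14: [73, 74, 73, 73, 74, 74, 74]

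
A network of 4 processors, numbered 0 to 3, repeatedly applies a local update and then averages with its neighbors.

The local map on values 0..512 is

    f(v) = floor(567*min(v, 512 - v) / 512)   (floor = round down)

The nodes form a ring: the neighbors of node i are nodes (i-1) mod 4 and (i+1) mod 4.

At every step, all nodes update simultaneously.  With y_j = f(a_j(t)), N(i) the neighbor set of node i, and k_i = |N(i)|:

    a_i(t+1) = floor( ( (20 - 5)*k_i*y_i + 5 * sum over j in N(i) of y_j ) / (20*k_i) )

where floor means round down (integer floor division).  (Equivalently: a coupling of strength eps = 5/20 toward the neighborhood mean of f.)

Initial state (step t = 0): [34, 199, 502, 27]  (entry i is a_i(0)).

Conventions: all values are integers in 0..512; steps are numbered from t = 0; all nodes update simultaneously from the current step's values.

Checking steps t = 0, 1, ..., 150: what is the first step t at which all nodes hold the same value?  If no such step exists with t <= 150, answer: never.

Answer: 19
Key observation: Synchronization is absorbing here: once all nodes are equal they stay equal, and step 19 is the first all-equal step.

Derivation:
t=0: [34, 199, 502, 27]  (not all equal)
t=1: [58, 171, 39, 27]  (not all equal)
t=2: [75, 155, 59, 35]  (not all equal)
t=3: [88, 146, 74, 47]  (not all equal)
t=4: [99, 143, 87, 61]  (not all equal)
t=5: [109, 144, 100, 75]  (not all equal)
t=6: [120, 148, 112, 91]  (not all equal)
t=7: [131, 154, 125, 107]  (not all equal)
t=8: [144, 162, 139, 123]  (not all equal)
t=9: [158, 173, 154, 141]  (not all equal)
t=10: [173, 186, 170, 160]  (not all equal)
t=11: [191, 201, 188, 180]  (not all equal)
t=12: [210, 218, 208, 201]  (not all equal)
t=13: [231, 238, 230, 224]  (not all equal)
t=14: [255, 260, 254, 249]  (not all equal)
t=15: [280, 279, 280, 276]  (not all equal)
t=16: [256, 257, 256, 259]  (not all equal)
t=17: [282, 282, 282, 280]  (not all equal)
t=18: [254, 254, 254, 255]  (not all equal)
t=19: [281, 281, 281, 281]  (all equal)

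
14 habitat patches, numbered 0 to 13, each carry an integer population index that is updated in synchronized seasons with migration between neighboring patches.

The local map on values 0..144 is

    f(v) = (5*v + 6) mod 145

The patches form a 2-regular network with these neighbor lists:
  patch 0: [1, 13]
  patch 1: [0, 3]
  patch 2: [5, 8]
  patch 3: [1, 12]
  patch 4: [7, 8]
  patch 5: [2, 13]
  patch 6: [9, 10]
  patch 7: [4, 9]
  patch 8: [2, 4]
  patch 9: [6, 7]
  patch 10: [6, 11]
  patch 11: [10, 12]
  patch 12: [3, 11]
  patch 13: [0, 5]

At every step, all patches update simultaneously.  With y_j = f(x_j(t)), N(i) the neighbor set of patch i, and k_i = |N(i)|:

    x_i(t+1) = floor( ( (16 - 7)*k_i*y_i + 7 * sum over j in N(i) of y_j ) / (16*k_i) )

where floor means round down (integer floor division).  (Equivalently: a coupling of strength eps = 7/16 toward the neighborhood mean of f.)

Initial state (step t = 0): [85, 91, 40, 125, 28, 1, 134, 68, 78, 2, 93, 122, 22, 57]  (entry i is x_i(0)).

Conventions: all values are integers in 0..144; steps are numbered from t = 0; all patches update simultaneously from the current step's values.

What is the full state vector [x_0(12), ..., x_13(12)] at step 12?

Answer: [44, 82, 86, 101, 67, 73, 25, 101, 63, 70, 40, 96, 94, 40]

Derivation:
t=0: [85, 91, 40, 125, 28, 1, 134, 68, 78, 2, 93, 122, 22, 57]
t=1: [85, 56, 59, 59, 36, 19, 65, 35, 73, 42, 49, 53, 84, 33]
t=2: [115, 112, 46, 66, 48, 64, 61, 44, 56, 56, 96, 123, 106, 67]
t=3: [40, 83, 89, 76, 105, 51, 53, 98, 121, 101, 42, 56, 75, 36]
t=4: [71, 108, 41, 102, 74, 77, 103, 71, 41, 83, 98, 114, 103, 61]
t=5: [68, 95, 73, 88, 78, 75, 90, 87, 70, 108, 83, 111, 96, 49]
t=6: [64, 40, 79, 27, 75, 92, 64, 50, 78, 68, 105, 110, 58, 91]
t=7: [39, 73, 92, 93, 98, 47, 53, 94, 103, 63, 88, 90, 60, 29]
t=8: [50, 65, 57, 41, 62, 62, 80, 43, 68, 53, 38, 17, 21, 36]
t=9: [80, 61, 18, 70, 43, 23, 103, 76, 37, 112, 73, 86, 96, 53]
t=10: [97, 51, 90, 52, 73, 116, 94, 99, 63, 113, 64, 29, 43, 122]
t=11: [64, 103, 19, 110, 66, 15, 60, 84, 39, 99, 30, 27, 70, 33]
t=12: [44, 82, 86, 101, 67, 73, 25, 101, 63, 70, 40, 96, 94, 40]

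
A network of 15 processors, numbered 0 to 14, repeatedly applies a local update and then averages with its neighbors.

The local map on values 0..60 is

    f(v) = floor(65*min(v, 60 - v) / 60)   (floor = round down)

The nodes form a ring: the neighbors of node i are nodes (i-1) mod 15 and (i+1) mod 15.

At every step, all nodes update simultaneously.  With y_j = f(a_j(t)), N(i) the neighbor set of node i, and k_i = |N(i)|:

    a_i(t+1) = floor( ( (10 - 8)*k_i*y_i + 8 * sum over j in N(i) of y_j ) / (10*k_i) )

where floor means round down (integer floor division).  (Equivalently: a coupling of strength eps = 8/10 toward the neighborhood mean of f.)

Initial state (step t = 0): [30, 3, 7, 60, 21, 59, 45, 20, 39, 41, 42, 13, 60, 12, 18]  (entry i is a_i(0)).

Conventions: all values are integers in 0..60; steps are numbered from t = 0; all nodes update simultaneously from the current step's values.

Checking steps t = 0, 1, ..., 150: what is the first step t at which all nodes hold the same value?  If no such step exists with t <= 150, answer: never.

Answer: 27
Key observation: Synchronization is absorbing here: once all nodes are equal they stay equal, and step 27 is the first all-equal step.

Derivation:
t=0: [30, 3, 7, 60, 21, 59, 45, 20, 39, 41, 42, 13, 60, 12, 18]  (not all equal)
t=1: [15, 16, 2, 11, 4, 15, 12, 19, 20, 20, 17, 10, 10, 10, 21]  (not all equal)
t=2: [18, 10, 11, 4, 11, 10, 17, 17, 20, 19, 16, 13, 10, 14, 14]  (not all equal)
t=3: [13, 14, 7, 9, 7, 13, 14, 19, 19, 19, 17, 13, 13, 13, 16]  (not all equal)
t=4: [15, 11, 11, 7, 10, 11, 16, 18, 20, 19, 17, 15, 14, 15, 14]  (not all equal)
t=5: [13, 13, 9, 9, 9, 13, 15, 19, 19, 19, 18, 16, 15, 15, 15]  (not all equal)
t=6: [14, 12, 11, 9, 11, 12, 16, 18, 20, 19, 18, 17, 16, 16, 15]  (not all equal)
t=7: [14, 13, 11, 10, 11, 13, 16, 19, 19, 20, 19, 18, 17, 16, 16]  (not all equal)
t=8: [15, 13, 11, 10, 11, 14, 17, 18, 20, 20, 20, 19, 18, 17, 16]  (not all equal)
t=9: [15, 13, 11, 10, 12, 14, 17, 19, 20, 21, 20, 20, 19, 18, 17]  (not all equal)
t=10: [16, 13, 11, 11, 12, 15, 17, 19, 21, 21, 21, 20, 20, 19, 17]  (not all equal)
t=11: [16, 14, 12, 11, 13, 15, 18, 20, 21, 22, 21, 21, 20, 19, 18]  (not all equal)
t=12: [17, 15, 13, 13, 13, 16, 18, 20, 22, 22, 22, 21, 21, 20, 18]  (not all equal)
t=13: [17, 16, 14, 14, 15, 16, 19, 21, 22, 23, 22, 22, 21, 20, 19]  (not all equal)
t=14: [18, 16, 15, 15, 16, 17, 19, 21, 23, 23, 23, 22, 22, 21, 19]  (not all equal)
t=15: [18, 17, 16, 16, 17, 18, 20, 22, 23, 24, 23, 23, 22, 21, 20]  (not all equal)
t=16: [19, 18, 17, 17, 18, 19, 21, 22, 24, 24, 24, 23, 23, 22, 20]  (not all equal)
t=17: [20, 19, 18, 18, 19, 20, 21, 23, 24, 26, 25, 24, 23, 22, 21]  (not all equal)
t=18: [21, 20, 19, 19, 20, 21, 22, 24, 26, 26, 27, 25, 24, 23, 22]  (not all equal)
t=19: [22, 21, 20, 20, 21, 22, 23, 25, 27, 28, 27, 27, 25, 24, 23]  (not all equal)
t=20: [23, 22, 21, 21, 22, 23, 24, 26, 28, 29, 29, 28, 27, 25, 24]  (not all equal)
t=21: [24, 23, 22, 22, 23, 24, 26, 28, 29, 30, 30, 30, 28, 27, 25]  (not all equal)
t=22: [25, 24, 23, 23, 24, 26, 28, 29, 31, 31, 32, 31, 30, 28, 27]  (not all equal)
t=23: [27, 25, 24, 24, 26, 28, 29, 30, 31, 30, 30, 31, 30, 30, 28]  (not all equal)
t=24: [28, 27, 26, 26, 28, 29, 31, 31, 31, 31, 31, 31, 31, 31, 30]  (not all equal)
t=25: [30, 29, 28, 28, 29, 30, 31, 31, 31, 31, 31, 31, 31, 31, 30]  (not all equal)
t=26: [31, 31, 30, 30, 31, 31, 31, 31, 31, 31, 31, 31, 31, 31, 31]  (not all equal)
t=27: [31, 31, 31, 31, 31, 31, 31, 31, 31, 31, 31, 31, 31, 31, 31]  (all equal)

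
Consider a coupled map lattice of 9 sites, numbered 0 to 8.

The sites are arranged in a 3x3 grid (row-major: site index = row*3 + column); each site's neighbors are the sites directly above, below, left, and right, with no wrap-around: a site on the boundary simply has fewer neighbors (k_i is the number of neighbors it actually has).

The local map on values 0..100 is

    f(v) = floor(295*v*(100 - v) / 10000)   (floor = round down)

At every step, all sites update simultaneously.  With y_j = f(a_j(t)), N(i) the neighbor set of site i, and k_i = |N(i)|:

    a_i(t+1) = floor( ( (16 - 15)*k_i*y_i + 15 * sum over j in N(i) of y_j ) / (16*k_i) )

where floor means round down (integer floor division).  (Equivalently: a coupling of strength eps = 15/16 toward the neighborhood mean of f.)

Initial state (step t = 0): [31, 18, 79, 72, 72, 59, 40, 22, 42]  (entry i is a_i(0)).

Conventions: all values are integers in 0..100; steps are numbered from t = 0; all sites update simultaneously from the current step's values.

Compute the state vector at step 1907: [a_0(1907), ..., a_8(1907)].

Answer: [65, 65, 65, 65, 65, 65, 65, 65, 65]
Key observation: The state at step 10, [67, 67, 67, 67, 67, 67, 67, 67, 67], reappears at step 12: the system is in a cycle of period 2 from step 10 on.  Therefore the state at step 1907 equals the state at step 10 + ((1907 - 10) mod 2) = 11, which is [65, 65, 65, 65, 65, 65, 65, 65, 65].

Derivation:
t=0: [31, 18, 79, 72, 72, 59, 40, 22, 42]
t=1: [51, 55, 56, 63, 55, 60, 55, 65, 61]
t=2: [70, 72, 71, 72, 69, 71, 67, 71, 68]
t=3: [59, 61, 59, 62, 59, 62, 59, 63, 60]
t=4: [69, 70, 69, 70, 69, 70, 68, 70, 68]
t=5: [61, 62, 61, 63, 61, 63, 61, 63, 61]
t=6: [68, 69, 68, 69, 68, 69, 68, 69, 68]
t=7: [63, 63, 63, 63, 63, 63, 63, 63, 63]
t=8: [68, 68, 68, 68, 68, 68, 68, 68, 68]
t=9: [64, 64, 64, 64, 64, 64, 64, 64, 64]
t=10: [67, 67, 67, 67, 67, 67, 67, 67, 67]
t=11: [65, 65, 65, 65, 65, 65, 65, 65, 65]
t=12: [67, 67, 67, 67, 67, 67, 67, 67, 67]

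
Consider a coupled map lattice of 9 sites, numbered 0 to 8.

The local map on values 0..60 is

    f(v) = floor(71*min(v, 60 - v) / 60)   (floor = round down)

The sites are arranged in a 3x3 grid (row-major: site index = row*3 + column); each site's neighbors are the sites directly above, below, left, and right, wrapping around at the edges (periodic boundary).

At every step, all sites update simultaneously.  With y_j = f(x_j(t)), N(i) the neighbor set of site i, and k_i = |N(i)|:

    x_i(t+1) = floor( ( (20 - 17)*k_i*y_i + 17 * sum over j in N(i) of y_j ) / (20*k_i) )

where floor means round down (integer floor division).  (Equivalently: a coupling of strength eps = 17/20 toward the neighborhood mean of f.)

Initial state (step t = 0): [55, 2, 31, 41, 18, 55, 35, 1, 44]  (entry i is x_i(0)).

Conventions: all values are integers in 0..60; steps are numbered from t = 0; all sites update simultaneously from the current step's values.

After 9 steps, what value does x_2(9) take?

Answer: x_2(9) = 34

Derivation:
t=0: [55, 2, 31, 41, 18, 55, 35, 1, 44]
t=1: [19, 13, 11, 16, 9, 20, 14, 15, 17]
t=2: [16, 15, 18, 17, 17, 16, 18, 15, 17]
t=3: [19, 18, 18, 19, 18, 19, 19, 19, 19]
t=4: [21, 21, 21, 21, 21, 21, 22, 21, 21]
t=5: [24, 24, 24, 24, 24, 24, 24, 24, 24]
t=6: [28, 28, 28, 28, 28, 28, 28, 28, 28]
t=7: [33, 33, 33, 33, 33, 33, 33, 33, 33]
t=8: [31, 31, 31, 31, 31, 31, 31, 31, 31]
t=9: [34, 34, 34, 34, 34, 34, 34, 34, 34]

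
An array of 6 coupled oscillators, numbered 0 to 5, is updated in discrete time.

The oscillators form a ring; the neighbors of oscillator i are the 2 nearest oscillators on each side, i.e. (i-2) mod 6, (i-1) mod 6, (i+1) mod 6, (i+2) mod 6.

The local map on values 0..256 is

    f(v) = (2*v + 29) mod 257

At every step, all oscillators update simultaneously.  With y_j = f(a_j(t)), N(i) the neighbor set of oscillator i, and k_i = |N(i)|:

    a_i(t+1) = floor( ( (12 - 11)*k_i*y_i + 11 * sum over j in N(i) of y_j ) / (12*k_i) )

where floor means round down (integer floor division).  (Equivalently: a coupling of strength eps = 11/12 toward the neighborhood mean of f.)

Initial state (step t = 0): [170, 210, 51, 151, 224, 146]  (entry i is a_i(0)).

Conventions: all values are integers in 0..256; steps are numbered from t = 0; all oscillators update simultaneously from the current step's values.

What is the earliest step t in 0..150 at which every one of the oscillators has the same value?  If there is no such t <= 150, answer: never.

Answer: 23
Key observation: Synchronization is absorbing here: once all oscillators are equal they stay equal, and step 23 is the first all-equal step.

Derivation:
t=0: [170, 210, 51, 151, 224, 146]  (not all equal)
t=1: [148, 103, 147, 145, 105, 142]  (not all equal)
t=2: [142, 77, 143, 141, 77, 143]  (not all equal)
t=3: [115, 67, 113, 114, 67, 113]  (not all equal)
t=4: [191, 130, 96, 191, 130, 96]  (not all equal)
t=5: [128, 174, 103, 128, 174, 103]  (not all equal)
t=6: [165, 130, 87, 165, 130, 87]  (not all equal)
t=7: [116, 142, 78, 116, 142, 78]  (not all equal)
t=8: [110, 91, 42, 110, 91, 42]  (not all equal)
t=9: [169, 183, 220, 169, 183, 220]  (not all equal)
t=10: [169, 159, 131, 169, 159, 131]  (not all equal)
t=11: [66, 73, 94, 66, 73, 94]  (not all equal)
t=12: [193, 187, 172, 193, 187, 172]  (not all equal)
t=13: [133, 137, 149, 133, 137, 149]  (not all equal)
t=14: [56, 53, 44, 56, 53, 44]  (not all equal)
t=15: [127, 129, 136, 127, 129, 136]  (not all equal)
t=16: [36, 34, 29, 36, 34, 29]  (not all equal)
t=17: [92, 94, 98, 92, 94, 98]  (not all equal)
t=18: [220, 218, 215, 220, 218, 215]  (not all equal)
t=19: [205, 207, 209, 205, 207, 209]  (not all equal)
t=20: [187, 186, 184, 187, 186, 184]  (not all equal)
t=21: [142, 143, 144, 142, 143, 144]  (not all equal)
t=22: [58, 58, 57, 58, 58, 57]  (not all equal)
t=23: [144, 144, 144, 144, 144, 144]  (all equal)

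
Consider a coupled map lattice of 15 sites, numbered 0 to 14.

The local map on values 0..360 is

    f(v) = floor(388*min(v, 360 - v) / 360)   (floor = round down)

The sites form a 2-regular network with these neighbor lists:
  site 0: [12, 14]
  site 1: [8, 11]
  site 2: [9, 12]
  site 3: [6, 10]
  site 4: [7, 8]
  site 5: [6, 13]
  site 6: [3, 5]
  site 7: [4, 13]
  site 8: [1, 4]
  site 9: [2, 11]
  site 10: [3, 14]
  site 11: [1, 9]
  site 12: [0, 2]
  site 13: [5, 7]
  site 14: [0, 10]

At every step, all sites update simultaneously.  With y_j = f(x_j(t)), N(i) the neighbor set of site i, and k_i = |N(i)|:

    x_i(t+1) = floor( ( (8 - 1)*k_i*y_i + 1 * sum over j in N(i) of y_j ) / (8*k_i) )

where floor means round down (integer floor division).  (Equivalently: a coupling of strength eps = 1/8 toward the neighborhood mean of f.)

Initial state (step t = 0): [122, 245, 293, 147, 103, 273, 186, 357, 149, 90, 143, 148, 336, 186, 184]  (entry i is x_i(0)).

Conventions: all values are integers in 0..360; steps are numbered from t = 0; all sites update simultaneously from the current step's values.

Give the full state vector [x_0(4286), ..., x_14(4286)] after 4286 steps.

Simulating step by step:
t=0: [122, 245, 293, 147, 103, 273, 186, 357, 149, 90, 143, 148, 336, 186, 184]
t=1: [128, 127, 70, 159, 107, 104, 179, 21, 154, 99, 156, 152, 34, 169, 183]
t=2: [134, 139, 74, 172, 112, 121, 185, 37, 160, 107, 169, 157, 44, 167, 185]
t=3: [140, 151, 79, 185, 118, 136, 184, 52, 167, 116, 182, 164, 55, 167, 184]
t=4: [146, 163, 85, 188, 125, 150, 186, 68, 174, 125, 190, 171, 66, 169, 186]
t=5: [153, 176, 92, 185, 133, 163, 185, 83, 182, 134, 183, 180, 77, 173, 184]
t=6: [160, 189, 100, 188, 142, 176, 187, 98, 187, 144, 189, 190, 88, 179, 187]
t=7: [168, 184, 109, 185, 152, 189, 186, 113, 183, 153, 184, 181, 99, 186, 185]
t=8: [176, 189, 119, 188, 162, 184, 186, 127, 188, 162, 188, 190, 111, 182, 187]
t=9: [184, 184, 130, 185, 172, 189, 187, 141, 184, 171, 185, 182, 123, 187, 186]
t=10: [185, 189, 142, 187, 183, 184, 186, 155, 188, 181, 187, 190, 136, 183, 187]
t=11: [185, 184, 155, 186, 188, 188, 187, 169, 185, 189, 186, 183, 149, 188, 186]
t=12: [186, 189, 167, 186, 185, 185, 186, 182, 187, 183, 187, 189, 162, 184, 187]
t=13: [186, 184, 179, 186, 188, 188, 187, 190, 186, 188, 186, 184, 175, 189, 186]
t=14: [187, 188, 191, 186, 185, 185, 186, 183, 187, 185, 187, 188, 188, 184, 187]
t=15: [185, 185, 182, 186, 188, 188, 187, 189, 186, 187, 186, 185, 184, 189, 186]
t=16: [188, 187, 190, 186, 185, 185, 186, 184, 186, 186, 187, 187, 189, 184, 187]
t=17: [185, 186, 183, 186, 188, 188, 187, 188, 187, 186, 186, 186, 184, 188, 185]
t=18: [188, 186, 189, 186, 185, 185, 186, 185, 186, 187, 187, 187, 189, 185, 187]
t=19: [185, 186, 184, 186, 187, 187, 187, 188, 187, 185, 186, 186, 184, 188, 185]
t=20: [188, 186, 188, 186, 185, 185, 186, 185, 186, 188, 187, 187, 188, 185, 187]
t=21: [185, 186, 185, 186, 187, 187, 187, 188, 187, 185, 186, 186, 185, 188, 185]
t=22: [188, 186, 188, 186, 185, 185, 186, 185, 186, 187, 187, 187, 188, 185, 187]
t=23: [185, 186, 185, 186, 187, 187, 187, 188, 187, 185, 186, 186, 185, 188, 185]

Answer: [188, 186, 188, 186, 185, 185, 186, 185, 186, 187, 187, 187, 188, 185, 187]
Key observation: The state at step 21, [185, 186, 185, 186, 187, 187, 187, 188, 187, 185, 186, 186, 185, 188, 185], reappears at step 23: the system is in a cycle of period 2 from step 21 on.  Therefore the state at step 4286 equals the state at step 21 + ((4286 - 21) mod 2) = 22, which is [188, 186, 188, 186, 185, 185, 186, 185, 186, 187, 187, 187, 188, 185, 187].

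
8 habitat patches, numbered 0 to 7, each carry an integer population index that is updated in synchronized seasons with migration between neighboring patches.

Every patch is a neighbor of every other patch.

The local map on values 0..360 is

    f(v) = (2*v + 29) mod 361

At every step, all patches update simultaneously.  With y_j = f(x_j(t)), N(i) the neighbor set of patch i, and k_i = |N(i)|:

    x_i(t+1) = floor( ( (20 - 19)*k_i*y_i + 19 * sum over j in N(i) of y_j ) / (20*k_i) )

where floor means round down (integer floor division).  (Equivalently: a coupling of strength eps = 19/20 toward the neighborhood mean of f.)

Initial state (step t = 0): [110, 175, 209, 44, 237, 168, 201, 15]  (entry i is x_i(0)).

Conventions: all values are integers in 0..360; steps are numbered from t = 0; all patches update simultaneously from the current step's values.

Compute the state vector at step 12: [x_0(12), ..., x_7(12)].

Simulating step by step:
t=0: [110, 175, 209, 44, 237, 168, 201, 15]
t=1: [79, 99, 93, 91, 88, 100, 95, 96]
t=2: [216, 213, 214, 214, 215, 212, 213, 213]
t=3: [95, 95, 95, 95, 95, 95, 95, 95]
t=4: [219, 219, 219, 219, 219, 219, 219, 219]
t=5: [106, 106, 106, 106, 106, 106, 106, 106]
t=6: [241, 241, 241, 241, 241, 241, 241, 241]
t=7: [150, 150, 150, 150, 150, 150, 150, 150]
t=8: [329, 329, 329, 329, 329, 329, 329, 329]
t=9: [326, 326, 326, 326, 326, 326, 326, 326]
t=10: [320, 320, 320, 320, 320, 320, 320, 320]
t=11: [308, 308, 308, 308, 308, 308, 308, 308]
t=12: [284, 284, 284, 284, 284, 284, 284, 284]

Answer: [284, 284, 284, 284, 284, 284, 284, 284]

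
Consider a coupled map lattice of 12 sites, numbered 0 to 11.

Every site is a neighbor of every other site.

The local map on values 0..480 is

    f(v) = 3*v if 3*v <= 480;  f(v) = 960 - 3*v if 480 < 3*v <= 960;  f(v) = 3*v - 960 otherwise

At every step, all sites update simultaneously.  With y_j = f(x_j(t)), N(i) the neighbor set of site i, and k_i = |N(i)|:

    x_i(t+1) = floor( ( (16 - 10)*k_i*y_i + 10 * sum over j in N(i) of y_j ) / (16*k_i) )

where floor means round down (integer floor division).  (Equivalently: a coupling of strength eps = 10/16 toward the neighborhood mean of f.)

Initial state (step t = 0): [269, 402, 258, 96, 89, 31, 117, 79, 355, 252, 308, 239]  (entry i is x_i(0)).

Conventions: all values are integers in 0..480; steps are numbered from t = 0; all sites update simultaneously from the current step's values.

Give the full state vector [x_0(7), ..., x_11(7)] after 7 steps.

Answer: [439, 416, 431, 405, 412, 423, 408, 419, 427, 426, 429, 417]

Derivation:
t=0: [269, 402, 258, 96, 89, 31, 117, 79, 355, 252, 308, 239]
t=1: [185, 215, 196, 228, 221, 166, 248, 212, 170, 201, 148, 214]
t=2: [369, 340, 359, 328, 335, 387, 309, 343, 383, 354, 381, 341]
t=3: [116, 89, 107, 77, 84, 134, 80, 92, 130, 102, 128, 90]
t=4: [320, 294, 311, 282, 289, 337, 285, 297, 333, 306, 331, 295]
t=5: [41, 66, 49, 77, 70, 57, 74, 63, 53, 54, 51, 65]
t=6: [161, 185, 169, 196, 189, 177, 193, 182, 173, 174, 171, 184]
t=7: [439, 416, 431, 405, 412, 423, 408, 419, 427, 426, 429, 417]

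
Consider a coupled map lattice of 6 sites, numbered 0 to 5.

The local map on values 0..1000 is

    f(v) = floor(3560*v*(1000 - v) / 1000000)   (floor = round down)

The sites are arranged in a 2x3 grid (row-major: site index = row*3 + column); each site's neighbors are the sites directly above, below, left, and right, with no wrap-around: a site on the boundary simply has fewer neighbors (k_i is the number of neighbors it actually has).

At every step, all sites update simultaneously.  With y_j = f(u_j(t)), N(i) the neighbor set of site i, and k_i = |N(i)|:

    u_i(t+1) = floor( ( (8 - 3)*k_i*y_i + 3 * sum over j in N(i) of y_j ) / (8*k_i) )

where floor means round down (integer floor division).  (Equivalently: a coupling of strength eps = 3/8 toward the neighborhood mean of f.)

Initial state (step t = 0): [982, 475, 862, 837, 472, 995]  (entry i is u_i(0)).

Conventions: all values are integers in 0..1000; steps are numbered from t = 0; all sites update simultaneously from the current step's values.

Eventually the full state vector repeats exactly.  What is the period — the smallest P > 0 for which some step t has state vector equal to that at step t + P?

Answer: 8
Key observation: The state at step 22, [889, 889, 889, 889, 889, 889], reappears at step 30 — and no state repeats earlier — so the cycle the system enters has period 8.

Derivation:
t=0: [982, 475, 862, 837, 472, 995]
t=1: [296, 725, 433, 481, 728, 256]
t=2: [762, 733, 806, 825, 724, 719]
t=3: [629, 674, 612, 574, 685, 686]
t=4: [828, 794, 818, 843, 782, 781]
t=5: [514, 569, 553, 503, 586, 592]
t=6: [886, 874, 874, 884, 867, 863]
t=7: [366, 390, 397, 372, 403, 412]
t=8: [830, 845, 852, 834, 852, 859]
t=9: [493, 466, 448, 485, 453, 437]
t=10: [888, 884, 880, 887, 882, 877]
t=11: [356, 365, 374, 358, 369, 379]
t=12: [818, 825, 832, 819, 827, 834]
t=13: [525, 512, 499, 524, 509, 496]
t=14: [887, 888, 889, 887, 888, 889]
t=15: [355, 353, 351, 355, 353, 351]
t=16: [814, 812, 810, 814, 812, 810]
t=17: [538, 542, 546, 538, 542, 546]
t=18: [883, 883, 882, 883, 883, 882]
t=19: [367, 367, 369, 367, 367, 369]
t=20: [827, 827, 827, 827, 827, 827]
t=21: [509, 509, 509, 509, 509, 509]
t=22: [889, 889, 889, 889, 889, 889]
t=23: [351, 351, 351, 351, 351, 351]
t=24: [810, 810, 810, 810, 810, 810]
t=25: [547, 547, 547, 547, 547, 547]
t=26: [882, 882, 882, 882, 882, 882]
t=27: [370, 370, 370, 370, 370, 370]
t=28: [829, 829, 829, 829, 829, 829]
t=29: [504, 504, 504, 504, 504, 504]
t=30: [889, 889, 889, 889, 889, 889]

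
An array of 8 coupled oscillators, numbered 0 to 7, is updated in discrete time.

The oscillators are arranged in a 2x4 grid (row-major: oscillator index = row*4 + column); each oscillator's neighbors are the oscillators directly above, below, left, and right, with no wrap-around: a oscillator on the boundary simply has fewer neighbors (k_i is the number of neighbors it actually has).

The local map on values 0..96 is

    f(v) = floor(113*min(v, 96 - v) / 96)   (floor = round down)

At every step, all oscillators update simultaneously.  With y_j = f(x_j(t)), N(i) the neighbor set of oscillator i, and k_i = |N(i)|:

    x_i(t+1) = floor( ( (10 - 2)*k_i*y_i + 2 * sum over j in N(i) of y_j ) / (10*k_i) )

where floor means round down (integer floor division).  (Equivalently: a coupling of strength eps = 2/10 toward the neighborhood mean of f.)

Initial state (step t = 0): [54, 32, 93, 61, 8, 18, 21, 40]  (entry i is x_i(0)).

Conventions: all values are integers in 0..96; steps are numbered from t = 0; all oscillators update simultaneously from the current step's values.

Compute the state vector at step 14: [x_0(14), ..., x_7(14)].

Simulating step by step:
t=0: [54, 32, 93, 61, 8, 18, 21, 40]
t=1: [43, 34, 9, 37, 14, 21, 23, 44]
t=2: [45, 37, 15, 40, 20, 24, 27, 47]
t=3: [48, 40, 21, 44, 26, 28, 31, 51]
t=4: [52, 45, 28, 48, 32, 33, 36, 50]
t=5: [49, 49, 35, 53, 38, 39, 41, 53]
t=6: [53, 53, 43, 49, 45, 45, 47, 49]
t=7: [50, 50, 50, 54, 51, 52, 54, 55]
t=8: [53, 53, 53, 49, 52, 51, 49, 48]
t=9: [50, 50, 50, 54, 51, 52, 54, 55]
t=10: [53, 53, 53, 49, 52, 51, 49, 48]
t=11: [50, 50, 50, 54, 51, 52, 54, 55]
t=12: [53, 53, 53, 49, 52, 51, 49, 48]
t=13: [50, 50, 50, 54, 51, 52, 54, 55]
t=14: [53, 53, 53, 49, 52, 51, 49, 48]

Answer: [53, 53, 53, 49, 52, 51, 49, 48]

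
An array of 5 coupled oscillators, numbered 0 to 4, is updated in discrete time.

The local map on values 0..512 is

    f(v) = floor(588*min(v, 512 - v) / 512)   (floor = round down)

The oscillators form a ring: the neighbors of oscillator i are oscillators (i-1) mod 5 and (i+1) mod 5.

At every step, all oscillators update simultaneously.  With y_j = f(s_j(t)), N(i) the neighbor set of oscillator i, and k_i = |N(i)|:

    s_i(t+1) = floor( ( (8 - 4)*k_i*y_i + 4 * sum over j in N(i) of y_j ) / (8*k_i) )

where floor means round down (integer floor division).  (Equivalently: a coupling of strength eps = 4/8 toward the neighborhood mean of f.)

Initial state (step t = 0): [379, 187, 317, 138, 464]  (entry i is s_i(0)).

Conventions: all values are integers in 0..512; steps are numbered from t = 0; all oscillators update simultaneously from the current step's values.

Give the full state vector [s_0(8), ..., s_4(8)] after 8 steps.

Simulating step by step:
t=0: [379, 187, 317, 138, 464]
t=1: [143, 200, 204, 148, 105]
t=2: [169, 214, 216, 173, 143]
t=3: [199, 233, 234, 202, 180]
t=4: [232, 257, 258, 234, 217]
t=5: [268, 285, 285, 269, 258]
t=6: [277, 265, 264, 277, 285]
t=7: [270, 279, 280, 270, 264]
t=8: [276, 269, 269, 276, 280]

Answer: [276, 269, 269, 276, 280]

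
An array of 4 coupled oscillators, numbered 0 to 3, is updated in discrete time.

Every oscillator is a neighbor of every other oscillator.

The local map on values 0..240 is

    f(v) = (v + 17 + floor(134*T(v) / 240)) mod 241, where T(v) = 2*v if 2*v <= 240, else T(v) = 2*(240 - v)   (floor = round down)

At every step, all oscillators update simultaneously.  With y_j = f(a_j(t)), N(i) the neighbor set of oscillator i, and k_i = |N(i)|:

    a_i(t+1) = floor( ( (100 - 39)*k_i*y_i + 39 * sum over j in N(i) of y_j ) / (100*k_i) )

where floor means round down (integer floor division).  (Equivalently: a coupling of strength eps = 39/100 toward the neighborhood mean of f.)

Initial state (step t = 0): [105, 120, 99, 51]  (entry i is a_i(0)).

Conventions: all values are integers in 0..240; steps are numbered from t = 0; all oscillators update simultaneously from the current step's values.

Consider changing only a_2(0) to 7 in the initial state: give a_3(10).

Answer: a_3(10) = 72
Key observation: This trace re-runs the system from the modified initial state.

Derivation:
t=0: [105, 120, 7, 51]
t=1: [169, 69, 70, 114]
t=2: [59, 126, 127, 56]
t=3: [111, 57, 57, 108]
t=4: [42, 103, 103, 39]
t=5: [138, 200, 200, 135]
t=6: [25, 21, 21, 25]
t=7: [66, 63, 63, 66]
t=8: [154, 151, 151, 154]
t=9: [26, 26, 26, 26]
t=10: [72, 72, 72, 72]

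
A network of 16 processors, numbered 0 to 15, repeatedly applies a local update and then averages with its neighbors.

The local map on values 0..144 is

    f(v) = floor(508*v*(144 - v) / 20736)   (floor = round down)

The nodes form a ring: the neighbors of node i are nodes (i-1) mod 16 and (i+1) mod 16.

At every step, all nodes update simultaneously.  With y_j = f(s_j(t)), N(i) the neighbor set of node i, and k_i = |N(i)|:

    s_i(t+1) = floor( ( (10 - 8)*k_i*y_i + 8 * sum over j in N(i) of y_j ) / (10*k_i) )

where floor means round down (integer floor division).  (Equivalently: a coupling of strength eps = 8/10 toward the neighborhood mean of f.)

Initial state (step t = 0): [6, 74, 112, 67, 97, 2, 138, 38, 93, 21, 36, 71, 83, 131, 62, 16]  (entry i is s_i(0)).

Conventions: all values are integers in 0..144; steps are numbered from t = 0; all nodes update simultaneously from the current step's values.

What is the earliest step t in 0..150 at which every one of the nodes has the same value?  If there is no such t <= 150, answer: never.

Answer: never
Key observation: The state at step 8 reappears at step 12 — the system is in a cycle of period 4 from step 8 on.  No step 0..12 is synchronized, and the cycle repeats forever, so no step up to 150 (or ever) has all nodes equal.

Derivation:
t=0: [6, 74, 112, 67, 97, 2, 138, 38, 93, 21, 36, 71, 83, 131, 62, 16]  (not all equal)
t=1: [74, 68, 118, 104, 75, 53, 45, 74, 87, 97, 94, 112, 91, 107, 61, 67]  (not all equal)
t=2: [126, 105, 105, 100, 112, 117, 119, 117, 119, 116, 102, 110, 96, 116, 113, 125]  (not all equal)
t=3: [74, 82, 102, 96, 91, 79, 76, 73, 76, 86, 88, 104, 90, 94, 71, 67]  (not all equal)
t=4: [125, 116, 115, 111, 118, 122, 125, 126, 124, 122, 113, 115, 110, 121, 121, 126]  (not all equal)
t=5: [65, 71, 83, 80, 76, 66, 59, 58, 60, 71, 75, 86, 77, 77, 62, 61]  (not all equal)
t=6: [125, 124, 125, 125, 125, 124, 123, 122, 123, 124, 124, 125, 124, 125, 124, 124]  (not all equal)
t=7: [59, 58, 58, 58, 58, 60, 62, 63, 62, 61, 59, 59, 58, 59, 59, 59]  (not all equal)
t=8: [122, 122, 122, 122, 122, 123, 124, 124, 124, 123, 122, 122, 122, 122, 122, 122]  (not all equal)
t=9: [65, 65, 65, 65, 64, 62, 61, 60, 61, 62, 64, 65, 65, 65, 65, 65]  (not all equal)
t=10: [125, 125, 125, 125, 124, 124, 123, 123, 123, 124, 124, 125, 125, 125, 125, 125]  (not all equal)
t=11: [58, 58, 58, 58, 59, 61, 61, 63, 61, 61, 59, 58, 58, 58, 58, 58]  (not all equal)
t=12: [122, 122, 122, 122, 122, 123, 124, 124, 124, 123, 122, 122, 122, 122, 122, 122]  (not all equal)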